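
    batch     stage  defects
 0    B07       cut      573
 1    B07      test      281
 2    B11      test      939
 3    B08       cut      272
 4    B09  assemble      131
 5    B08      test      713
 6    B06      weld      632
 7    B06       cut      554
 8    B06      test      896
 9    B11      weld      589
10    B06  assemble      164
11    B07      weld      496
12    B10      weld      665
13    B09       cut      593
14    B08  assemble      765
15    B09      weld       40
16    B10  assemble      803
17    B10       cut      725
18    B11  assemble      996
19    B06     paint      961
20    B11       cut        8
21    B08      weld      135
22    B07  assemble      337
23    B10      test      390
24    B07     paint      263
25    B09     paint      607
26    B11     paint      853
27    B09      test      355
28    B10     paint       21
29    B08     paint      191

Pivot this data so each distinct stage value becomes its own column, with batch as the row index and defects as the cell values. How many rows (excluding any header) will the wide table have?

6

6 distinct batch values → 6 rows.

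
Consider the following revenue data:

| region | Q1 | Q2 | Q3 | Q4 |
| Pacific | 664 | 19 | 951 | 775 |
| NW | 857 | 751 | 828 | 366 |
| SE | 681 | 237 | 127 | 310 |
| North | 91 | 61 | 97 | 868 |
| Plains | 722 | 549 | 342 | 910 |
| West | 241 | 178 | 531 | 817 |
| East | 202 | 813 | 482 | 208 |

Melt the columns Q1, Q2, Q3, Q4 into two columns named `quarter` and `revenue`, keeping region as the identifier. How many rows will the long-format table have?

28

7 region values × 4 melted columns = 28 rows.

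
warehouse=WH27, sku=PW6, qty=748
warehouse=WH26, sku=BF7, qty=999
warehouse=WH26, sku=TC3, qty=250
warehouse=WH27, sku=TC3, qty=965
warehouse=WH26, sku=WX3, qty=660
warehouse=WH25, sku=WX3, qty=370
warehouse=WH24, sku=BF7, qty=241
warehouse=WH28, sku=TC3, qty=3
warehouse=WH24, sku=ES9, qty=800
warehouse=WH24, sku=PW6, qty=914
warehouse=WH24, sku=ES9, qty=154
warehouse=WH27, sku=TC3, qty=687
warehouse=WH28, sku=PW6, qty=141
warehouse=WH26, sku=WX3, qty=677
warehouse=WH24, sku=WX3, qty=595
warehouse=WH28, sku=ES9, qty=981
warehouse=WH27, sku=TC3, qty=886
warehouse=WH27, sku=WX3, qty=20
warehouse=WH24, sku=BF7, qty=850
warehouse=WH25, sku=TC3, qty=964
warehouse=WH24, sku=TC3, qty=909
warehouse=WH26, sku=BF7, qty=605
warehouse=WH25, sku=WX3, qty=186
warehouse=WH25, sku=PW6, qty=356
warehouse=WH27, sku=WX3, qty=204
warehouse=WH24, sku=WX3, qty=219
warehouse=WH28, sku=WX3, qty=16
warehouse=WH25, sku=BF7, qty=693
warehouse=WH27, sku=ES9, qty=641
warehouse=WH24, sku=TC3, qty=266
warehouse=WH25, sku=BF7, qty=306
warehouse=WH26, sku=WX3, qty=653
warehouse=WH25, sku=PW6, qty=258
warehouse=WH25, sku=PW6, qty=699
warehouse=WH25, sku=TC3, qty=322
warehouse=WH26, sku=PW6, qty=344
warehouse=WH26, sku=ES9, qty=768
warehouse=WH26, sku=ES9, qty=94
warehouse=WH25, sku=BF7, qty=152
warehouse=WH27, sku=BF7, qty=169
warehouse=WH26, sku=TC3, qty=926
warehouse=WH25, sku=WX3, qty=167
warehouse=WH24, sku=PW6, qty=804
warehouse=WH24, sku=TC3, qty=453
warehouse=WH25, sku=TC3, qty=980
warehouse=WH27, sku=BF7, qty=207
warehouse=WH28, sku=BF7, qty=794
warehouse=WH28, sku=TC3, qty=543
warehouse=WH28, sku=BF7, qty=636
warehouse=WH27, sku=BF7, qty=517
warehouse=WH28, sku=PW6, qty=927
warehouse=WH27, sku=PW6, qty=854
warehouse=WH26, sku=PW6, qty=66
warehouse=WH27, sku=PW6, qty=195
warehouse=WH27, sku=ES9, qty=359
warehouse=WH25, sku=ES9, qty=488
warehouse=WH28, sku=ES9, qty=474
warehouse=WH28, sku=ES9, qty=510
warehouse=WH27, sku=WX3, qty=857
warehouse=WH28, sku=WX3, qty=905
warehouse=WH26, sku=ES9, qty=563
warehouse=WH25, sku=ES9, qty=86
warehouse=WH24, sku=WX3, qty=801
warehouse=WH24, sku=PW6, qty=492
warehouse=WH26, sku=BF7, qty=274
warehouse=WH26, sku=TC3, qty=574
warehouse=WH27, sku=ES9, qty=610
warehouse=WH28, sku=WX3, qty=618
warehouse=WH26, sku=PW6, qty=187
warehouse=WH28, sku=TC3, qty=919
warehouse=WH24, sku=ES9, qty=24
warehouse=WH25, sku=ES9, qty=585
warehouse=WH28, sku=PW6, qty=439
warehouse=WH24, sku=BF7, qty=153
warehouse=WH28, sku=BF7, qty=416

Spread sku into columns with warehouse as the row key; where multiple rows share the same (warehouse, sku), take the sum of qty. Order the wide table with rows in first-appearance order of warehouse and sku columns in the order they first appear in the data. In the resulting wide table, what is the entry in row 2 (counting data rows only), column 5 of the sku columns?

With rows in first-appearance order of warehouse, row 2 is warehouse=WH26. sku columns in first-appearance order: PW6, BF7, TC3, WX3, ES9; column 5 is ES9.
Long rows with warehouse=WH26, sku=ES9: 768 + 94 + 563 = 1425.

1425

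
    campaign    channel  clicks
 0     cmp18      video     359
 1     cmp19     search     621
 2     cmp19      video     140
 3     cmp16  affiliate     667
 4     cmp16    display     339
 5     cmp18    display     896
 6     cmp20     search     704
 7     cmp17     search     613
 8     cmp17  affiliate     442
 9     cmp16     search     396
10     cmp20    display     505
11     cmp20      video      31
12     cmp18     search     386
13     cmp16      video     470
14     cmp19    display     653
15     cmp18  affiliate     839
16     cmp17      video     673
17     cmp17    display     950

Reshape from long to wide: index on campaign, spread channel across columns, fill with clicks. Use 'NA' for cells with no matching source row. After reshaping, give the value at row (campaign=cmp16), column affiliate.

The long row with campaign=cmp16, channel=affiliate has clicks=667.

667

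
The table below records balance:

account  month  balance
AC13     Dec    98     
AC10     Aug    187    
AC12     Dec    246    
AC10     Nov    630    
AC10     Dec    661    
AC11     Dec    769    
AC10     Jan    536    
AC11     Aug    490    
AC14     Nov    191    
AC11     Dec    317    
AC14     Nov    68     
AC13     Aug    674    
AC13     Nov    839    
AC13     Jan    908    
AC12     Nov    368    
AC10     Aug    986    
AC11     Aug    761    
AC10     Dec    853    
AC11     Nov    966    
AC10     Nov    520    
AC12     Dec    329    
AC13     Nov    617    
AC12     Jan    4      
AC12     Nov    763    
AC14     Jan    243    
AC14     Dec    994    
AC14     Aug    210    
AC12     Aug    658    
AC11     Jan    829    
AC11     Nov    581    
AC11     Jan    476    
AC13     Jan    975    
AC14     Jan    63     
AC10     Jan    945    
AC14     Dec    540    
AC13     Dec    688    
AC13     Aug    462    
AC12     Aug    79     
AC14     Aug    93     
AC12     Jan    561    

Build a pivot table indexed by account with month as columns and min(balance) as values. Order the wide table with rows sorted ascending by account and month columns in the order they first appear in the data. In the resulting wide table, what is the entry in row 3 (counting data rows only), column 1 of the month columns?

With rows sorted ascending by account, row 3 is account=AC12. month columns in first-appearance order: Dec, Aug, Nov, Jan; column 1 is Dec.
Long rows with account=AC12, month=Dec: min(246, 329) = 246.

246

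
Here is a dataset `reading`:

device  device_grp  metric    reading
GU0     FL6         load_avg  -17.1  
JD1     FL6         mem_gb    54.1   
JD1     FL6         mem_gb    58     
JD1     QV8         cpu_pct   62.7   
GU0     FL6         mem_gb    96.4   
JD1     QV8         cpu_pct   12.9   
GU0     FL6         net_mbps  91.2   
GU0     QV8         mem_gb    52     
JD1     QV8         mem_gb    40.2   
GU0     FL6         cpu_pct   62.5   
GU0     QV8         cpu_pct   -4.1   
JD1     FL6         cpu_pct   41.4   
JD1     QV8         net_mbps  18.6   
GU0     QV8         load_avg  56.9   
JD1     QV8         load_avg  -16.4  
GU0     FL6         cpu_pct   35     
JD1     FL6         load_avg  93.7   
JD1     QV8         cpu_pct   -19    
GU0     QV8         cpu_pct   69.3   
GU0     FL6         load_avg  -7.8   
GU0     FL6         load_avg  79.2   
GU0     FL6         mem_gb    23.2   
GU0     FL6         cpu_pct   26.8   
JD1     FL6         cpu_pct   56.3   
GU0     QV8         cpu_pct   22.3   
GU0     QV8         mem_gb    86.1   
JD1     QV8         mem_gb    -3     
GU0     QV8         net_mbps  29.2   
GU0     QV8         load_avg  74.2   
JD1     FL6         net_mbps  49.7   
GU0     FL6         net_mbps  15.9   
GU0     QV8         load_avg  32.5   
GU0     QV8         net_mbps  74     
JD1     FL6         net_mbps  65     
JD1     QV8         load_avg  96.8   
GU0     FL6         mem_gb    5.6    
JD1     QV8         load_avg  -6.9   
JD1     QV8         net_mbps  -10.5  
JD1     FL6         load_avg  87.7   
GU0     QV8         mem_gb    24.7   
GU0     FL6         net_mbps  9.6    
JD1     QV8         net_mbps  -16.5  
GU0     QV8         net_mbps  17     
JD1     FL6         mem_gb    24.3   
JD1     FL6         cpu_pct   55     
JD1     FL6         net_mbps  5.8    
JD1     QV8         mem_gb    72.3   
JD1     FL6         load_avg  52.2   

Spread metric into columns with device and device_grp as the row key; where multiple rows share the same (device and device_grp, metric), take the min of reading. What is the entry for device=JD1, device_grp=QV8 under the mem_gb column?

-3

Rows with device=JD1, device_grp=QV8 and metric=mem_gb: reading values are 40.2, -3, 72.3.
min(40.2, -3, 72.3) = -3.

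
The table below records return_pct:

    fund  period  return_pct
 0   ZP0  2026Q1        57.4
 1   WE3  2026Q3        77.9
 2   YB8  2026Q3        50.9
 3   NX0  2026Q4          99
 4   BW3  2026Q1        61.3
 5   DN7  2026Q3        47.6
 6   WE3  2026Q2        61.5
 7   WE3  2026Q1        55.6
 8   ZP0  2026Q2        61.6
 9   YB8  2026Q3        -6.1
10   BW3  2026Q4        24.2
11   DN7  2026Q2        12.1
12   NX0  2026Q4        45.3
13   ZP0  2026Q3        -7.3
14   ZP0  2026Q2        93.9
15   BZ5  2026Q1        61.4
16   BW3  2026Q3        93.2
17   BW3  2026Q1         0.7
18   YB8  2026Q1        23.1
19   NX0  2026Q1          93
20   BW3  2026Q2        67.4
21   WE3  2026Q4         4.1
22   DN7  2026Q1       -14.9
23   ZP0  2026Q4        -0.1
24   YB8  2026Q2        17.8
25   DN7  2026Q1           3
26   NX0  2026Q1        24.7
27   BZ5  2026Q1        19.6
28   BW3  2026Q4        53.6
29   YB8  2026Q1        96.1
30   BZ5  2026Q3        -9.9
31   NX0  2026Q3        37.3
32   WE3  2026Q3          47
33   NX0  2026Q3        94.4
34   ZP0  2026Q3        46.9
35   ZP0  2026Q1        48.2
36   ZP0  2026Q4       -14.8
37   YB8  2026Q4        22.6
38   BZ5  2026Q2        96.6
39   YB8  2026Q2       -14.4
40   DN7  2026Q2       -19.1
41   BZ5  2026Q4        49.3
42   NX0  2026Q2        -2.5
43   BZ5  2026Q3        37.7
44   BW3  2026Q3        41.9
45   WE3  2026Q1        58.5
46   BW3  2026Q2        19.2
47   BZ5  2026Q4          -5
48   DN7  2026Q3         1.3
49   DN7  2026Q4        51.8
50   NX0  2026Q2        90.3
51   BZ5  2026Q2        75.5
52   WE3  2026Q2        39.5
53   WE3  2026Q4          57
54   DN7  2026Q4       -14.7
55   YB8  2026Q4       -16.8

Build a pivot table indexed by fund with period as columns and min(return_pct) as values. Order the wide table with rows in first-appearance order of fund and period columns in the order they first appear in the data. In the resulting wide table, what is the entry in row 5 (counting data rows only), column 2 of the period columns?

With rows in first-appearance order of fund, row 5 is fund=BW3. period columns in first-appearance order: 2026Q1, 2026Q3, 2026Q4, 2026Q2; column 2 is 2026Q3.
Long rows with fund=BW3, period=2026Q3: min(93.2, 41.9) = 41.9.

41.9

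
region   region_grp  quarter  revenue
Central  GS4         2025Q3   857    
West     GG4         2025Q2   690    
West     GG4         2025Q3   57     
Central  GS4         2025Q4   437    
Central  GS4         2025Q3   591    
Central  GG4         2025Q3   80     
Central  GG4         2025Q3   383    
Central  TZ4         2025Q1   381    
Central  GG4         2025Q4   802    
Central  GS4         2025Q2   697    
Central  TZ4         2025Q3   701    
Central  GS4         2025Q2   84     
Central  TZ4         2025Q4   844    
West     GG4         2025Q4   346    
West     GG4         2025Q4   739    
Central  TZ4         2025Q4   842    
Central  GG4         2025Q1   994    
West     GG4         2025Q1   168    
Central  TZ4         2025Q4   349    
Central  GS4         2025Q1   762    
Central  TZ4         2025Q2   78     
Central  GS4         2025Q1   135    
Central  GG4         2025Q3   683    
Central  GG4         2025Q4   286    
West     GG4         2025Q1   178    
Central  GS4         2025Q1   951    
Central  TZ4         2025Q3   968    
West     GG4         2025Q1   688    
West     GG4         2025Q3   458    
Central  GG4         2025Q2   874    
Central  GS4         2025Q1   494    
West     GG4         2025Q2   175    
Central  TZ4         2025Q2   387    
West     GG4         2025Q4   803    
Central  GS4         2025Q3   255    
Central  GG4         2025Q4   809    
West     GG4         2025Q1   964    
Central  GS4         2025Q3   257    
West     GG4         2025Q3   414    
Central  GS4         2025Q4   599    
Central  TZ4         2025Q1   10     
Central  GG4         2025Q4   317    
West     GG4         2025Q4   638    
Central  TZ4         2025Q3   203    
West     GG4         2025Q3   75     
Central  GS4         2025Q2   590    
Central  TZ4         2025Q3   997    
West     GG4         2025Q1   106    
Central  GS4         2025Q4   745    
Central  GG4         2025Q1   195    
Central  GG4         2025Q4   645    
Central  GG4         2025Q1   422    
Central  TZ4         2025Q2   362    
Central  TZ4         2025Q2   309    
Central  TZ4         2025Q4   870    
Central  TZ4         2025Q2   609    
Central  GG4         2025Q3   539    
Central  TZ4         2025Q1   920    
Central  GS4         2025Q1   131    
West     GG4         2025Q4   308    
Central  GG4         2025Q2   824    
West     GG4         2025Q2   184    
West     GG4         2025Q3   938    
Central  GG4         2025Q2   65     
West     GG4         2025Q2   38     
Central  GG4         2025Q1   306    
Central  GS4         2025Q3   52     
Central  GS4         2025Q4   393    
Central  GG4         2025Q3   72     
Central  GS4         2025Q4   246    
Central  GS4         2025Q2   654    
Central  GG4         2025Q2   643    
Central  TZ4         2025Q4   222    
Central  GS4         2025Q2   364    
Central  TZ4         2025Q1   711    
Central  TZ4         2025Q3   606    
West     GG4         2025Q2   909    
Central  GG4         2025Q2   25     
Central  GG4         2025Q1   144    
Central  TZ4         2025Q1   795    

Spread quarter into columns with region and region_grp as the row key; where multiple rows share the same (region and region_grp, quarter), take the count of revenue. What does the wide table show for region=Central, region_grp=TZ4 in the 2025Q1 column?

Rows with region=Central, region_grp=TZ4 and quarter=2025Q1: revenue values are 381, 10, 920, 711, 795.
5 rows match — count = 5.

5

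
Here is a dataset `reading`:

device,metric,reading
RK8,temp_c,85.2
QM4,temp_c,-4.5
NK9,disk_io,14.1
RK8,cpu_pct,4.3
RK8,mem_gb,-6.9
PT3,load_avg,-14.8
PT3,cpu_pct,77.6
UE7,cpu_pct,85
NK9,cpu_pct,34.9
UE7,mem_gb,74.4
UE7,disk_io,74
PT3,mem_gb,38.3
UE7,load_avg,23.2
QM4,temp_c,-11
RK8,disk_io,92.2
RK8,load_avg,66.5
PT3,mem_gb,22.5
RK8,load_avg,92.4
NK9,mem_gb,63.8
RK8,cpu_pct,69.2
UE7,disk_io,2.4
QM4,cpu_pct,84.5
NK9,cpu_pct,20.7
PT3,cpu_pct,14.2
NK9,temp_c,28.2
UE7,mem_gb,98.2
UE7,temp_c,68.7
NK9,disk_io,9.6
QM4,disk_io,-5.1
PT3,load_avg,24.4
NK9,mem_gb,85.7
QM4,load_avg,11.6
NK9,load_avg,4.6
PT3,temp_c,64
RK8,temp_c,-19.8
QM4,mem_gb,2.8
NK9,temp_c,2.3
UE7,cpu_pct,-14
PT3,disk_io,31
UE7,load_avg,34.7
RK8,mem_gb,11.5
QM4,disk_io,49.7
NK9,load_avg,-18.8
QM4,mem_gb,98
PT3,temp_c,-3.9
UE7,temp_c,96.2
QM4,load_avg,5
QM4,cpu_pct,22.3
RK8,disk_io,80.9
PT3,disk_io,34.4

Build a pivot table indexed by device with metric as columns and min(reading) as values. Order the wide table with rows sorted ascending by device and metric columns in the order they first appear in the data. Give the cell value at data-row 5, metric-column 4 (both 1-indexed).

With rows sorted ascending by device, row 5 is device=UE7. metric columns in first-appearance order: temp_c, disk_io, cpu_pct, mem_gb, load_avg; column 4 is mem_gb.
Long rows with device=UE7, metric=mem_gb: min(74.4, 98.2) = 74.4.

74.4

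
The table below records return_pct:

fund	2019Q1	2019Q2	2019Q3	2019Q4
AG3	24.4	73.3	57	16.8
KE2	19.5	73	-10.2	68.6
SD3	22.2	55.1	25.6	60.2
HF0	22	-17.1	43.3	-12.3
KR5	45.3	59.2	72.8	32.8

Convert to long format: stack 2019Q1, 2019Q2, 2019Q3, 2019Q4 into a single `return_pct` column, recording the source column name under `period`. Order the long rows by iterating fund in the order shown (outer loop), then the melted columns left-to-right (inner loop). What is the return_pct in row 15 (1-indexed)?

20 rows total (5 × 4). Row 15: index ⌊(15-1)/4⌋ = 3 into fund → HF0; (15-1) mod 4 = 2 into the melted columns → 2019Q3.
So row 15 is (HF0, 2019Q3, 43.3); return_pct = 43.3.

43.3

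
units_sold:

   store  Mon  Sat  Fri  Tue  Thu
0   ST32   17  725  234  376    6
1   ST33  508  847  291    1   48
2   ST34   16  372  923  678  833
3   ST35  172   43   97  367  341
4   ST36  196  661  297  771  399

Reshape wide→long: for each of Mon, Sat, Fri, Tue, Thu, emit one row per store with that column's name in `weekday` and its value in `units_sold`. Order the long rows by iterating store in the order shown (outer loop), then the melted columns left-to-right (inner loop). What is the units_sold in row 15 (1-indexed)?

25 rows total (5 × 5). Row 15: index ⌊(15-1)/5⌋ = 2 into store → ST34; (15-1) mod 5 = 4 into the melted columns → Thu.
So row 15 is (ST34, Thu, 833); units_sold = 833.

833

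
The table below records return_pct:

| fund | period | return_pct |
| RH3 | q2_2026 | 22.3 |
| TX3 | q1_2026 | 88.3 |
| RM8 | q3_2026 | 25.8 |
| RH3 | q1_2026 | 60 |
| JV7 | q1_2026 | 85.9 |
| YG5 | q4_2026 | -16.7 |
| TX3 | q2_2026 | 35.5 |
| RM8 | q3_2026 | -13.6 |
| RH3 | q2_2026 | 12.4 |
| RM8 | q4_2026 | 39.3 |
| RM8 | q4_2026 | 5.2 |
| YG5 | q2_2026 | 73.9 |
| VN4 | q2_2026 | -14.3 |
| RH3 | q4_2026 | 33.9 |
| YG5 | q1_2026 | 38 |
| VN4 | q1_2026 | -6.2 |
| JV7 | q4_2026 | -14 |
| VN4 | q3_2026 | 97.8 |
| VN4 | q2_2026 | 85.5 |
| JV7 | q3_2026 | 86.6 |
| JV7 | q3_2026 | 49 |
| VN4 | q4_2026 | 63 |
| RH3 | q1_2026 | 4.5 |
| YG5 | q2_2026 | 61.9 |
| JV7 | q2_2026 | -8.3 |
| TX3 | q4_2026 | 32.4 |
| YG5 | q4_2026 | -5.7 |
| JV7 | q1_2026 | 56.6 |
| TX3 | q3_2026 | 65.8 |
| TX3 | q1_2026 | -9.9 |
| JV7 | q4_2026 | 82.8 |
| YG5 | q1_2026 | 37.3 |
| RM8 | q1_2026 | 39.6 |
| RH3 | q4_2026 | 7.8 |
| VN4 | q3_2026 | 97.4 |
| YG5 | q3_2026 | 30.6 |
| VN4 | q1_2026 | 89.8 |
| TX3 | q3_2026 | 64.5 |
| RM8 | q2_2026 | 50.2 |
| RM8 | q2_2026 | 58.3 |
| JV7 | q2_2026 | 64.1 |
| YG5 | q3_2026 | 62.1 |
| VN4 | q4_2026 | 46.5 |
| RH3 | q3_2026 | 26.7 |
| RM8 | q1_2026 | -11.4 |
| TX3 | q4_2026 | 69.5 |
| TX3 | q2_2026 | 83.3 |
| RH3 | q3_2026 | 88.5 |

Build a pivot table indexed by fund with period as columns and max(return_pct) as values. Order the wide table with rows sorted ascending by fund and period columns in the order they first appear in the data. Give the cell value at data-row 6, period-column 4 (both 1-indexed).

-5.7

With rows sorted ascending by fund, row 6 is fund=YG5. period columns in first-appearance order: q2_2026, q1_2026, q3_2026, q4_2026; column 4 is q4_2026.
Long rows with fund=YG5, period=q4_2026: max(-16.7, -5.7) = -5.7.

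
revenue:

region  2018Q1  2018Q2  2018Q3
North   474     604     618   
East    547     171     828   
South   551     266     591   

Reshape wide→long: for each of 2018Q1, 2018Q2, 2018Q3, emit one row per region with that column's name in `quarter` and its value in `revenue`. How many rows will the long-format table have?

3 region values × 3 melted columns = 9 rows.

9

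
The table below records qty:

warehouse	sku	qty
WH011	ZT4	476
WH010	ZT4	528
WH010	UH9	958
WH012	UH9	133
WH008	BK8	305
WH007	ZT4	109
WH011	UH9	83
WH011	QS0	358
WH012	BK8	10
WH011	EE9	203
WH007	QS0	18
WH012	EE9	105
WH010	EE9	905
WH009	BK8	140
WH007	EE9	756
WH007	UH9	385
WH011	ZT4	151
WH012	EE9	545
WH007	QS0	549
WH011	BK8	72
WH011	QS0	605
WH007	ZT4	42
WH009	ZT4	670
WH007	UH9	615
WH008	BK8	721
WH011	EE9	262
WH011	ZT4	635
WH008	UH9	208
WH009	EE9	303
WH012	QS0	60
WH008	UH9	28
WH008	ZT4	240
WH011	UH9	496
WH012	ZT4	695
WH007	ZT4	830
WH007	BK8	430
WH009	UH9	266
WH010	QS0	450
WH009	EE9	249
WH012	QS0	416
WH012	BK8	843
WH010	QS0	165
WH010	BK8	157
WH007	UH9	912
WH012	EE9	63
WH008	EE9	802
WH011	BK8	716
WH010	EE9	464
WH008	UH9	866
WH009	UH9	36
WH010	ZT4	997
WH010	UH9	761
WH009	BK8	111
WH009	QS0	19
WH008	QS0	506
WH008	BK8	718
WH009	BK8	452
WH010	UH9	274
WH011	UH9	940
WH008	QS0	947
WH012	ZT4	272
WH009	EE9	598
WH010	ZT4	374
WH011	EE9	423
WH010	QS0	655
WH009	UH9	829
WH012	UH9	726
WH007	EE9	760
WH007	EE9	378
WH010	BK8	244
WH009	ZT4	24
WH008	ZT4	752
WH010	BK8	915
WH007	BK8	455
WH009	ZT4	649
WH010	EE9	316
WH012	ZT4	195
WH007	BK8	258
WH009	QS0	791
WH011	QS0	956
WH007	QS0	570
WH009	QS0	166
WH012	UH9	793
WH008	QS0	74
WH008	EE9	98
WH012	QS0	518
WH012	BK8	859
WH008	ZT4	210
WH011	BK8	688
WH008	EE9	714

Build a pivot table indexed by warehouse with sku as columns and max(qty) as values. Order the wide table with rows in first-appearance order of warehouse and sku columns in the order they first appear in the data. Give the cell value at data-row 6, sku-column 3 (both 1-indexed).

With rows in first-appearance order of warehouse, row 6 is warehouse=WH009. sku columns in first-appearance order: ZT4, UH9, BK8, QS0, EE9; column 3 is BK8.
Long rows with warehouse=WH009, sku=BK8: max(140, 111, 452) = 452.

452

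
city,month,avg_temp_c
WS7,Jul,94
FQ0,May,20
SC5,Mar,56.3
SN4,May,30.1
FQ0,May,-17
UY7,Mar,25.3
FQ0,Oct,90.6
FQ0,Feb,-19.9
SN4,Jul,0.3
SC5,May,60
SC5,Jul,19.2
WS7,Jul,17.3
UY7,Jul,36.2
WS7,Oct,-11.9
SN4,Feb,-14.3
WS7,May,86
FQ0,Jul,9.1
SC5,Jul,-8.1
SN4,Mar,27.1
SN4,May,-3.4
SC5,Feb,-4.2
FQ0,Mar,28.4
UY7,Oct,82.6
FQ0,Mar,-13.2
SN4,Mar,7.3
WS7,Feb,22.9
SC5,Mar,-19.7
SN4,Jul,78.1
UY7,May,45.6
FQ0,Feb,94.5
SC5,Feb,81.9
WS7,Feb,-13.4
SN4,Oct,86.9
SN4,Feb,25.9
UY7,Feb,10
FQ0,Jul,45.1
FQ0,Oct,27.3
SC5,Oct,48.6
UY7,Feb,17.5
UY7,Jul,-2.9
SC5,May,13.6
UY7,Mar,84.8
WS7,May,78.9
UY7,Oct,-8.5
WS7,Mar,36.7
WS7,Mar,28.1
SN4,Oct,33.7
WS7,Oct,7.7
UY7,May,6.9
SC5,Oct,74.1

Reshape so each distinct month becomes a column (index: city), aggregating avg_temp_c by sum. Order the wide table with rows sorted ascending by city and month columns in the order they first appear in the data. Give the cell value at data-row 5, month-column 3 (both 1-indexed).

With rows sorted ascending by city, row 5 is city=WS7. month columns in first-appearance order: Jul, May, Mar, Oct, Feb; column 3 is Mar.
Long rows with city=WS7, month=Mar: 36.7 + 28.1 = 64.8.

64.8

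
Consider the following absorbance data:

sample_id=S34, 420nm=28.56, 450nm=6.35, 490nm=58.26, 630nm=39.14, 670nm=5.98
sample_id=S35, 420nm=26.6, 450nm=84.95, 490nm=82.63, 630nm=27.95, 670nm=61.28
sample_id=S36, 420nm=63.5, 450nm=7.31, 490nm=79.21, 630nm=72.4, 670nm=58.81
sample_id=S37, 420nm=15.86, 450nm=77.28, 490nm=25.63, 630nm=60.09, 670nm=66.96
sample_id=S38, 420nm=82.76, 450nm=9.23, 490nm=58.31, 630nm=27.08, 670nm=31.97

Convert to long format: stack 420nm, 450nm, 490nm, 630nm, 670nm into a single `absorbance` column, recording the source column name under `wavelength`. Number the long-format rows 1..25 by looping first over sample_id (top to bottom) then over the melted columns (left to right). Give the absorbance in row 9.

25 rows total (5 × 5). Row 9: index ⌊(9-1)/5⌋ = 1 into sample_id → S35; (9-1) mod 5 = 3 into the melted columns → 630nm.
So row 9 is (S35, 630nm, 27.95); absorbance = 27.95.

27.95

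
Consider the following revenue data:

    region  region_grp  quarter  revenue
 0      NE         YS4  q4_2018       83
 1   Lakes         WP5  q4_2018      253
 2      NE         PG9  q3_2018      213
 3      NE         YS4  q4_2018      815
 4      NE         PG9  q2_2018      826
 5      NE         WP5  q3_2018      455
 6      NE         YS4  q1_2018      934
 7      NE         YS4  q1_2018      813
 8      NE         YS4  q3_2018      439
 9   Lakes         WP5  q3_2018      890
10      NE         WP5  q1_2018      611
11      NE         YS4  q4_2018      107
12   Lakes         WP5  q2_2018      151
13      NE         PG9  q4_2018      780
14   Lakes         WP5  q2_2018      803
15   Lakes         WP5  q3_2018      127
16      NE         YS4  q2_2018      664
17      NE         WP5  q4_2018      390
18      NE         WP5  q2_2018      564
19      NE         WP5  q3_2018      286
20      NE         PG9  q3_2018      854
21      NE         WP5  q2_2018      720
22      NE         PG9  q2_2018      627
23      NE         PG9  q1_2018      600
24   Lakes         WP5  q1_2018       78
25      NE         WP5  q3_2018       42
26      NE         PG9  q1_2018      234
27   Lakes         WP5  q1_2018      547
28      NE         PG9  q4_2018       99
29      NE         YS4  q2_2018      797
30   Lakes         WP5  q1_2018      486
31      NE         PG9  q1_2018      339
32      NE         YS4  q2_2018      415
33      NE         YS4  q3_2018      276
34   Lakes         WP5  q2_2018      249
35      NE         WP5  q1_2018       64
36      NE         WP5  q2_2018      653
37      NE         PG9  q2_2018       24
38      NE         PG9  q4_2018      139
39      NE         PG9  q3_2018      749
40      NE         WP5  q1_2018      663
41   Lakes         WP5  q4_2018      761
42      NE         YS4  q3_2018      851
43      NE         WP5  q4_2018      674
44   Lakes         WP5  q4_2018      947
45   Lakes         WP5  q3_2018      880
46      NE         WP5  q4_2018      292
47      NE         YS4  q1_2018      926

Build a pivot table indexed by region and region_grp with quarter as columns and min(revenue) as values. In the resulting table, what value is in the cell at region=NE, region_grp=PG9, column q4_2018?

99

Rows with region=NE, region_grp=PG9 and quarter=q4_2018: revenue values are 780, 99, 139.
min(780, 99, 139) = 99.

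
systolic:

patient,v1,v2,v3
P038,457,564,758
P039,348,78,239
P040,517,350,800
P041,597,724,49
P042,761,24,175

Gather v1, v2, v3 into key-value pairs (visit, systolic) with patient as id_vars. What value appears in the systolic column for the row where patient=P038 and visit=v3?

Unpivoting turns each (patient, wide-column) pair into one long row.
The wide cell at row P038, column v3 holds 758, so the long row (P038, v3) has systolic=758.

758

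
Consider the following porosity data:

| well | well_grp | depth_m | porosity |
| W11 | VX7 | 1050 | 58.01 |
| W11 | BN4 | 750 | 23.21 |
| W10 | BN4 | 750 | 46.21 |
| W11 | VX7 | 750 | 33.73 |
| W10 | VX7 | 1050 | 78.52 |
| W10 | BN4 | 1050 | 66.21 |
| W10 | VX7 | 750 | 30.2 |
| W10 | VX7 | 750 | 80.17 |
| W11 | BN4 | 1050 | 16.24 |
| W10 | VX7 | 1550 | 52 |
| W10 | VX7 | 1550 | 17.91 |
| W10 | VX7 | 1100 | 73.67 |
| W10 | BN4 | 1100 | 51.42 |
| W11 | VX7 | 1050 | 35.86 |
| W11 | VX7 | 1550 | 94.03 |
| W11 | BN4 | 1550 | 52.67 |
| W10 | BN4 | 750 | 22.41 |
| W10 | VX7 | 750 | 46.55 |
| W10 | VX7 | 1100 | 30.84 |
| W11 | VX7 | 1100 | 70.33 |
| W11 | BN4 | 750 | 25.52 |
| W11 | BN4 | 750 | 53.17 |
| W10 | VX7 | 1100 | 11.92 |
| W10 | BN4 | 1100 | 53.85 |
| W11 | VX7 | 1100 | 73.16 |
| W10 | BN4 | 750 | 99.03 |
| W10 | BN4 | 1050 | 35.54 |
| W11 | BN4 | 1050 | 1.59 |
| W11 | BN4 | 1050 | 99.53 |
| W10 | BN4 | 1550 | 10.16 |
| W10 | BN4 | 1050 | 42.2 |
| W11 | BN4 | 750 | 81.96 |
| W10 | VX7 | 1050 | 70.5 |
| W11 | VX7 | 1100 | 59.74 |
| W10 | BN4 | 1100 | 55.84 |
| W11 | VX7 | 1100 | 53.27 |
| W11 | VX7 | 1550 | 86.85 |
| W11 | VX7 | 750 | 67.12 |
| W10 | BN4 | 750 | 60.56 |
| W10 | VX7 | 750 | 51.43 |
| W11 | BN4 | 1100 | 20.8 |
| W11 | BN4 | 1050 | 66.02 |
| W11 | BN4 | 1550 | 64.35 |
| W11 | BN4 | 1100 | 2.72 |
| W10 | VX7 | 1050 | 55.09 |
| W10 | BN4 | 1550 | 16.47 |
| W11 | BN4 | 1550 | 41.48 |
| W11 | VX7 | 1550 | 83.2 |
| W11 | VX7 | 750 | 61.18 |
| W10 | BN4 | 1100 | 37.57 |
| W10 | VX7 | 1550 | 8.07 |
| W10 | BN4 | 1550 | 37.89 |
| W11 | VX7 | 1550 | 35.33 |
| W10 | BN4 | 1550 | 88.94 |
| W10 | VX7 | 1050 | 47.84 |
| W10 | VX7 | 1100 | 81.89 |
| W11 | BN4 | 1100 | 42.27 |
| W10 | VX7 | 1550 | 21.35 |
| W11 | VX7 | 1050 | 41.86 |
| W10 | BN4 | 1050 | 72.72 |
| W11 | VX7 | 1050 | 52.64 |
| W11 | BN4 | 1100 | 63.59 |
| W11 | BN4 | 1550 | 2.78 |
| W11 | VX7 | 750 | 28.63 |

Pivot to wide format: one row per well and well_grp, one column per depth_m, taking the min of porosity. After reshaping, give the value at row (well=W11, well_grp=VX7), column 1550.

Rows with well=W11, well_grp=VX7 and depth_m=1550: porosity values are 94.03, 86.85, 83.2, 35.33.
min(94.03, 86.85, 83.2, 35.33) = 35.33.

35.33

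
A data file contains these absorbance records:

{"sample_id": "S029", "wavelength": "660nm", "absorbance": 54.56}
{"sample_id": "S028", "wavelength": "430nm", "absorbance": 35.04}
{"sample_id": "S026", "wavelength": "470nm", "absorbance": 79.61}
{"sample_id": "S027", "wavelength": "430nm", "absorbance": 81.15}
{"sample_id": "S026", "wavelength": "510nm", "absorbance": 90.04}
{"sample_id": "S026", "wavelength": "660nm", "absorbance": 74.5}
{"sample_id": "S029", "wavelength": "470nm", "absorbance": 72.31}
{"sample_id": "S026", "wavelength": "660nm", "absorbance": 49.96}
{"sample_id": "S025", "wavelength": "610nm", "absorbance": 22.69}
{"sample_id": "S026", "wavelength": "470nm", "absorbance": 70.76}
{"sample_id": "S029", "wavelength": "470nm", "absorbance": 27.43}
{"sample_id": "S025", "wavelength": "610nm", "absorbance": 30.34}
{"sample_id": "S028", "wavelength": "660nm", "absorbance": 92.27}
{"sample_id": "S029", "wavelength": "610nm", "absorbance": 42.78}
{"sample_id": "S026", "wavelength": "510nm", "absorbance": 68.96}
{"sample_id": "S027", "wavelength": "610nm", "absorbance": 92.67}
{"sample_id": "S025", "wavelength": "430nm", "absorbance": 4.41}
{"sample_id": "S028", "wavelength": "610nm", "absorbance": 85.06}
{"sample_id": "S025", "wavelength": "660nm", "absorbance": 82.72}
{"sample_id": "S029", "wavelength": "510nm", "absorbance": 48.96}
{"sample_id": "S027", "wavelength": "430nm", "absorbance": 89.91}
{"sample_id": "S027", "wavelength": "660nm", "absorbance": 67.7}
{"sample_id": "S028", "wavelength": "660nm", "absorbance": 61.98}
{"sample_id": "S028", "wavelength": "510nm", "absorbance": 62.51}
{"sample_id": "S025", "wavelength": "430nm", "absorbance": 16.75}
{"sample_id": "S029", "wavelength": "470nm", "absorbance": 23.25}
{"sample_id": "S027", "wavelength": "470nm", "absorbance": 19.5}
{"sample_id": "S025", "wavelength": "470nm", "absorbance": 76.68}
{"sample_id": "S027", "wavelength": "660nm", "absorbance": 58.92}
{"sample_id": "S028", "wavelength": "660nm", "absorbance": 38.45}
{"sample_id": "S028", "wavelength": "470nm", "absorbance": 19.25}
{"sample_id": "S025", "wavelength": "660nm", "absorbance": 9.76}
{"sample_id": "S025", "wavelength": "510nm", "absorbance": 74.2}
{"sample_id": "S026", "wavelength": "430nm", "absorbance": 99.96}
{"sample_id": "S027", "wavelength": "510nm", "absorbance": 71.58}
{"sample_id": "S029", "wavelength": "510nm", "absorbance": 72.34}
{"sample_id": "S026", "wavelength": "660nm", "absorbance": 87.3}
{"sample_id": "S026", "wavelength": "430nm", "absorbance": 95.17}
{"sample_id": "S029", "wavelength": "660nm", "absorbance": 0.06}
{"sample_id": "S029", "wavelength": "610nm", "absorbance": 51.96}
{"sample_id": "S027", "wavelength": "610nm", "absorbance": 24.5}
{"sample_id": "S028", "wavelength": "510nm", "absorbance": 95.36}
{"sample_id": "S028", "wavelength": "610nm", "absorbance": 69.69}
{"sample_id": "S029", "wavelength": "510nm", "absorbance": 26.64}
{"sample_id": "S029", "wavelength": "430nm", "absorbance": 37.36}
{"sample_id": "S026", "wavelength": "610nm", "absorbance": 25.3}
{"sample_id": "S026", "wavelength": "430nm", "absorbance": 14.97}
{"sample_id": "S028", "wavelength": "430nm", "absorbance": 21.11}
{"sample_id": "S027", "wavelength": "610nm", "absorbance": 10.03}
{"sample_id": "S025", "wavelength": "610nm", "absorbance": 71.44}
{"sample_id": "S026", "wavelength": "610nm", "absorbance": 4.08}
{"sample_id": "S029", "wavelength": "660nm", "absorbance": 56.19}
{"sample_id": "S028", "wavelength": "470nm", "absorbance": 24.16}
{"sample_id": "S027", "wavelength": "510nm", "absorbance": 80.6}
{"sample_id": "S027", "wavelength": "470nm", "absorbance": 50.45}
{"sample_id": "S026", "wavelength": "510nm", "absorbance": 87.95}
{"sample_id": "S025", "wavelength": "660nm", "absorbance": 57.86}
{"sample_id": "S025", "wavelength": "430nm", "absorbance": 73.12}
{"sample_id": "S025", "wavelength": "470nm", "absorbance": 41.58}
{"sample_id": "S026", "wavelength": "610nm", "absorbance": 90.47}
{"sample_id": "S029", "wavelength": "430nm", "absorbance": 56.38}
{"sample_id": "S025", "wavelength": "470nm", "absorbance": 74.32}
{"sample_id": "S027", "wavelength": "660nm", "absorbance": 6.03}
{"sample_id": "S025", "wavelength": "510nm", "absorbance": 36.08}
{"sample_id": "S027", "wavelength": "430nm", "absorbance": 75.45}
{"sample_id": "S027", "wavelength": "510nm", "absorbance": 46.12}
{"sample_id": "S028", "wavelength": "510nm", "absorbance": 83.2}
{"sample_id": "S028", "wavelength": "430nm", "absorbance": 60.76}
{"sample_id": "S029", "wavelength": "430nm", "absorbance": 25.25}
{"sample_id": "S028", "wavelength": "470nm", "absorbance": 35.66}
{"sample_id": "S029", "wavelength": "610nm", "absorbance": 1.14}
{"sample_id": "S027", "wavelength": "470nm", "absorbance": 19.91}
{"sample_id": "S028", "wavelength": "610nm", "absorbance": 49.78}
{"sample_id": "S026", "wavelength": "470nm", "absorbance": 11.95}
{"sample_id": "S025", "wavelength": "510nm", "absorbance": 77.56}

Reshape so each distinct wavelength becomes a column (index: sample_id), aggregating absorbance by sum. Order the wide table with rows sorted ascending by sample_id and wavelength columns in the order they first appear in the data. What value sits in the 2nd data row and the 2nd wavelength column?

210.10

With rows sorted ascending by sample_id, row 2 is sample_id=S026. wavelength columns in first-appearance order: 660nm, 430nm, 470nm, 510nm, 610nm; column 2 is 430nm.
Long rows with sample_id=S026, wavelength=430nm: 99.96 + 95.17 + 14.97 = 210.10.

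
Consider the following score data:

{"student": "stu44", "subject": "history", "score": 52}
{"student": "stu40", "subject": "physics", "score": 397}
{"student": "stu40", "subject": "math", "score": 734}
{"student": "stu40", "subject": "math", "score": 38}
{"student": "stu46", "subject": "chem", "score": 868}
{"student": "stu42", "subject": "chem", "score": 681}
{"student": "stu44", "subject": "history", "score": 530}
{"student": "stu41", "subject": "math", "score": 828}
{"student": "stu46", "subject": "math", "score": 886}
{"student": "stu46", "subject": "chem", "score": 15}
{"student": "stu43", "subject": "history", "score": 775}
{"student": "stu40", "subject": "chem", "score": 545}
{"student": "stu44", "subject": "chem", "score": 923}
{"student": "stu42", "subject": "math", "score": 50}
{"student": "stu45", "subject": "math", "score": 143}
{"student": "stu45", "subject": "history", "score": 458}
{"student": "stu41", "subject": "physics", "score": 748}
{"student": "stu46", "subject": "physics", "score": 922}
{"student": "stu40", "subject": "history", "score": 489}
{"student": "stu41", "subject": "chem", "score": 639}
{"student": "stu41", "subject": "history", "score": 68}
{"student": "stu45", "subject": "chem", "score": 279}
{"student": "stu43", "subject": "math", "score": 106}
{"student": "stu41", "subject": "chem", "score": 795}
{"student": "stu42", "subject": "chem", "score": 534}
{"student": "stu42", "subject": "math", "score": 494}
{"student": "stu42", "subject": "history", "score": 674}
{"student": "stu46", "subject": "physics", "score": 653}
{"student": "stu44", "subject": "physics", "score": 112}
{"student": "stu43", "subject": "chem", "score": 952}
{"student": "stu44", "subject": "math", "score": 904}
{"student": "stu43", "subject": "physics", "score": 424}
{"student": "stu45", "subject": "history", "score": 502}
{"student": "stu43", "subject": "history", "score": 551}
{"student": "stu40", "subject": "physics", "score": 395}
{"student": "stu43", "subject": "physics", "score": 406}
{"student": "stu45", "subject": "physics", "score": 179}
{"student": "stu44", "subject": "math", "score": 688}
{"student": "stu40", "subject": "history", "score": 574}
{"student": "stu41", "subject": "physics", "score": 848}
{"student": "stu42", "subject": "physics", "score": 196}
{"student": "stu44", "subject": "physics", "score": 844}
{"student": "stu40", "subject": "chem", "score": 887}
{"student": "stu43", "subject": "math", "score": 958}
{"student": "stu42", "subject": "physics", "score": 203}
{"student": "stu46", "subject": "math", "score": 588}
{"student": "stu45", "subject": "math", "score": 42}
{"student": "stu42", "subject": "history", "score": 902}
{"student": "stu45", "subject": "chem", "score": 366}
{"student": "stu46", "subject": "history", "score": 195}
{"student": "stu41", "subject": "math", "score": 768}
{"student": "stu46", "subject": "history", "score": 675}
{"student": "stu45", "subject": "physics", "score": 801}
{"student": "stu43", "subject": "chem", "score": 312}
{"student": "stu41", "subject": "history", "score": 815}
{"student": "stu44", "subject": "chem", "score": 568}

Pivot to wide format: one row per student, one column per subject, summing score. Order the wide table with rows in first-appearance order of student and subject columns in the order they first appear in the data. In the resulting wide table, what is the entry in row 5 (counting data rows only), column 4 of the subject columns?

1434

With rows in first-appearance order of student, row 5 is student=stu41. subject columns in first-appearance order: history, physics, math, chem; column 4 is chem.
Long rows with student=stu41, subject=chem: 639 + 795 = 1434.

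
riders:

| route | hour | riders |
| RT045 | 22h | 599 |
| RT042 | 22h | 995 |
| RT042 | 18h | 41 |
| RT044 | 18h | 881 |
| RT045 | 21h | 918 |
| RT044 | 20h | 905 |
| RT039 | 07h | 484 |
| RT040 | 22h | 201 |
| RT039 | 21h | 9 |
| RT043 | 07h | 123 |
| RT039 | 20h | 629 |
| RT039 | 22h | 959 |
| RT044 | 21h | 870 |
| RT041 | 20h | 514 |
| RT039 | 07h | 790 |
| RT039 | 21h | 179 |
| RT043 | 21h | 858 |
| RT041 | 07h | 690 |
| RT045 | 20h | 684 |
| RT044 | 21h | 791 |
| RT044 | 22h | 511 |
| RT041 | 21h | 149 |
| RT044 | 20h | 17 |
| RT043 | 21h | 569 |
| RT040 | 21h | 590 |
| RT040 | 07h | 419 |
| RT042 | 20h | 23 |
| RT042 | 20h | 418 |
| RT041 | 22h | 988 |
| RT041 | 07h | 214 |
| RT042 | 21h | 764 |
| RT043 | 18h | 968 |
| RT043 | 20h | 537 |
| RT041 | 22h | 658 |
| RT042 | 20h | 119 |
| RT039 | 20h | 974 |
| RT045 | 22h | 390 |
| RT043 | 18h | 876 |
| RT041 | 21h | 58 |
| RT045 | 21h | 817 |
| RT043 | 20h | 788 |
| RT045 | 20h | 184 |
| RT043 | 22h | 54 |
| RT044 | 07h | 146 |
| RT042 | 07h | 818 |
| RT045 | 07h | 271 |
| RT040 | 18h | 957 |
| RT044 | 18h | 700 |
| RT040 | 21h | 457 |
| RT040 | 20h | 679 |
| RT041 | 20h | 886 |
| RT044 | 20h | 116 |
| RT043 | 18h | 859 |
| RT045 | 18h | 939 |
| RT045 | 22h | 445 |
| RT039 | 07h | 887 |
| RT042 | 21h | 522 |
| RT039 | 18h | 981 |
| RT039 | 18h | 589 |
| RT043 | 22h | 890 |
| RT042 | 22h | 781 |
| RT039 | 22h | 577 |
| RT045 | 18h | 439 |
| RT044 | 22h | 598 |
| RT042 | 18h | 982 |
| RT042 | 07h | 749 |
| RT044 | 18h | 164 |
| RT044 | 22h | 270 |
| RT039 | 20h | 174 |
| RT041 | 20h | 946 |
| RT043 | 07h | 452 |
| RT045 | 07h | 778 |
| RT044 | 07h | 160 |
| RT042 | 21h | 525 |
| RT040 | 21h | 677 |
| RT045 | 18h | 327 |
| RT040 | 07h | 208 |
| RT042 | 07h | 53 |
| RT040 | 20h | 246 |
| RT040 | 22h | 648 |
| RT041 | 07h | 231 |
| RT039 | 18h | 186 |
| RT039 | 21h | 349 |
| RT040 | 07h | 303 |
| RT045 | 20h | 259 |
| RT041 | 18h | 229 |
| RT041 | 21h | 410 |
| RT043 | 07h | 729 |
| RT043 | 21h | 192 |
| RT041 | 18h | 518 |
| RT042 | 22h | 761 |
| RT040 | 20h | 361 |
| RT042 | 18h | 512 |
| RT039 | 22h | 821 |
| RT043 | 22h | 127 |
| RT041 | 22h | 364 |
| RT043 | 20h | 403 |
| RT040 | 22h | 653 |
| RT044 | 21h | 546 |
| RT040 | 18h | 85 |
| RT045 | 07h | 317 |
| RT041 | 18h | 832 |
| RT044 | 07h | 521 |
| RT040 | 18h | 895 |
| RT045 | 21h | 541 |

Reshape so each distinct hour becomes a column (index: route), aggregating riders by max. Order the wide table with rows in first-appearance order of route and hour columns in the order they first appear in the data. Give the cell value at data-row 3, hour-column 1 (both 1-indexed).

598

With rows in first-appearance order of route, row 3 is route=RT044. hour columns in first-appearance order: 22h, 18h, 21h, 20h, 07h; column 1 is 22h.
Long rows with route=RT044, hour=22h: max(511, 598, 270) = 598.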